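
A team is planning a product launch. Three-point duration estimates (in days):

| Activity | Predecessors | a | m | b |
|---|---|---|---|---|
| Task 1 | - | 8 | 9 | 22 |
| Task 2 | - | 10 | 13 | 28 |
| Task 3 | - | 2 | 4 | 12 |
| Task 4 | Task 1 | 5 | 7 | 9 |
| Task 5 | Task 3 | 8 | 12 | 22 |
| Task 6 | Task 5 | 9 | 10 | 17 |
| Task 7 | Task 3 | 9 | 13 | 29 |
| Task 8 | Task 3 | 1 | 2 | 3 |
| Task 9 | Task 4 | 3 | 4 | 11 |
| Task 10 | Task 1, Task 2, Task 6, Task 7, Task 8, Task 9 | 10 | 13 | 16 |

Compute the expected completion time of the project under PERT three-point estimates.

42 days

te_Task 1 = (8 + 4·9 + 22)/6 = 66/6 = 11
te_Task 2 = (10 + 4·13 + 28)/6 = 90/6 = 15
te_Task 3 = (2 + 4·4 + 12)/6 = 30/6 = 5
te_Task 4 = (5 + 4·7 + 9)/6 = 42/6 = 7
te_Task 5 = (8 + 4·12 + 22)/6 = 78/6 = 13
te_Task 6 = (9 + 4·10 + 17)/6 = 66/6 = 11
te_Task 7 = (9 + 4·13 + 29)/6 = 90/6 = 15
te_Task 8 = (1 + 4·2 + 3)/6 = 12/6 = 2
te_Task 9 = (3 + 4·4 + 11)/6 = 30/6 = 5
te_Task 10 = (10 + 4·13 + 16)/6 = 78/6 = 13

Forward pass:
ES_Task 1 = 0; EF_Task 1 = 11
ES_Task 2 = 0; EF_Task 2 = 15
ES_Task 3 = 0; EF_Task 3 = 5
ES_Task 4 = 11; EF_Task 4 = 11+7 = 18
ES_Task 5 = 5; EF_Task 5 = 5+13 = 18
ES_Task 6 = 18; EF_Task 6 = 18+11 = 29
ES_Task 7 = 5; EF_Task 7 = 5+15 = 20
ES_Task 8 = 5; EF_Task 8 = 5+2 = 7
ES_Task 9 = 18; EF_Task 9 = 18+5 = 23
ES_Task 10 = max(EF_Task 1=11, EF_Task 2=15, EF_Task 6=29, EF_Task 7=20, EF_Task 8=7, EF_Task 9=23) = 29; EF_Task 10 = 29+13 = 42
Expected project duration μ = 42 days. Critical path: Task 3 → Task 5 → Task 6 → Task 10.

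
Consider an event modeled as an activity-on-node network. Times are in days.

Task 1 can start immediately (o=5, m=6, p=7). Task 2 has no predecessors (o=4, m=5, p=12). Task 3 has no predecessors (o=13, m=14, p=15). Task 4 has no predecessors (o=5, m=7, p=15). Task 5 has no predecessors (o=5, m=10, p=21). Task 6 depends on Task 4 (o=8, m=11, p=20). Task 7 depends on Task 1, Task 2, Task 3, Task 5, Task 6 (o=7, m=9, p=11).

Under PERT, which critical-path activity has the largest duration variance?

Task 6

te_Task 1 = (5 + 4·6 + 7)/6 = 36/6 = 6; σ²_Task 1 = ((7−5)/6)² = 0.111
te_Task 2 = (4 + 4·5 + 12)/6 = 36/6 = 6; σ²_Task 2 = ((12−4)/6)² = 1.778
te_Task 3 = (13 + 4·14 + 15)/6 = 84/6 = 14; σ²_Task 3 = ((15−13)/6)² = 0.111
te_Task 4 = (5 + 4·7 + 15)/6 = 48/6 = 8; σ²_Task 4 = ((15−5)/6)² = 2.778
te_Task 5 = (5 + 4·10 + 21)/6 = 66/6 = 11; σ²_Task 5 = ((21−5)/6)² = 7.111
te_Task 6 = (8 + 4·11 + 20)/6 = 72/6 = 12; σ²_Task 6 = ((20−8)/6)² = 4.000
te_Task 7 = (7 + 4·9 + 11)/6 = 54/6 = 9; σ²_Task 7 = ((11−7)/6)² = 0.444

Forward pass:
ES_Task 1 = 0; EF_Task 1 = 6
ES_Task 2 = 0; EF_Task 2 = 6
ES_Task 3 = 0; EF_Task 3 = 14
ES_Task 4 = 0; EF_Task 4 = 8
ES_Task 5 = 0; EF_Task 5 = 11
ES_Task 6 = 8; EF_Task 6 = 8+12 = 20
ES_Task 7 = max(EF_Task 1=6, EF_Task 2=6, EF_Task 3=14, EF_Task 5=11, EF_Task 6=20) = 20; EF_Task 7 = 20+9 = 29
Expected project duration μ = 29 days. Critical path: Task 4 → Task 6 → Task 7.

Variances on critical path: σ²_Task 4=2.778, σ²_Task 6=4.000, σ²_Task 7=0.444.
Largest is σ²_Task 6 = 4.000.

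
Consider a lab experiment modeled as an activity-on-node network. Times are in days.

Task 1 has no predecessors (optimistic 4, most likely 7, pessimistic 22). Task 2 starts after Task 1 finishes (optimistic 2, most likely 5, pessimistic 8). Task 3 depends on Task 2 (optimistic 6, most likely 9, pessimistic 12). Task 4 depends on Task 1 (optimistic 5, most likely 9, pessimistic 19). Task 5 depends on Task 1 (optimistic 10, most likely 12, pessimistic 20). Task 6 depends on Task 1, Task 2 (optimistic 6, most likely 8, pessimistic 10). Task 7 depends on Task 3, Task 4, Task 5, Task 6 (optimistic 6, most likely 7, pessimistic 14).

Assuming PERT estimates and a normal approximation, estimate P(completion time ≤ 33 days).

0.712

te_Task 1 = (4 + 4·7 + 22)/6 = 54/6 = 9; σ²_Task 1 = ((22−4)/6)² = 9.000
te_Task 2 = (2 + 4·5 + 8)/6 = 30/6 = 5; σ²_Task 2 = ((8−2)/6)² = 1.000
te_Task 3 = (6 + 4·9 + 12)/6 = 54/6 = 9; σ²_Task 3 = ((12−6)/6)² = 1.000
te_Task 4 = (5 + 4·9 + 19)/6 = 60/6 = 10; σ²_Task 4 = ((19−5)/6)² = 5.444
te_Task 5 = (10 + 4·12 + 20)/6 = 78/6 = 13; σ²_Task 5 = ((20−10)/6)² = 2.778
te_Task 6 = (6 + 4·8 + 10)/6 = 48/6 = 8; σ²_Task 6 = ((10−6)/6)² = 0.444
te_Task 7 = (6 + 4·7 + 14)/6 = 48/6 = 8; σ²_Task 7 = ((14−6)/6)² = 1.778

Forward pass:
ES_Task 1 = 0; EF_Task 1 = 9
ES_Task 2 = 9; EF_Task 2 = 9+5 = 14
ES_Task 3 = 14; EF_Task 3 = 14+9 = 23
ES_Task 4 = 9; EF_Task 4 = 9+10 = 19
ES_Task 5 = 9; EF_Task 5 = 9+13 = 22
ES_Task 6 = max(EF_Task 1=9, EF_Task 2=14) = 14; EF_Task 6 = 14+8 = 22
ES_Task 7 = max(EF_Task 3=23, EF_Task 4=19, EF_Task 5=22, EF_Task 6=22) = 23; EF_Task 7 = 23+8 = 31
Expected project duration μ = 31 days. Critical path: Task 1 → Task 2 → Task 3 → Task 7.

Variance along critical path = 9.000 + 1.000 + 1.000 + 1.778 = 12.778; σ = √12.778 = 3.575 days.
Z = (33 − 31) / 3.575 = 0.560
P(T ≤ 33) = Φ(0.560) ≈ 0.712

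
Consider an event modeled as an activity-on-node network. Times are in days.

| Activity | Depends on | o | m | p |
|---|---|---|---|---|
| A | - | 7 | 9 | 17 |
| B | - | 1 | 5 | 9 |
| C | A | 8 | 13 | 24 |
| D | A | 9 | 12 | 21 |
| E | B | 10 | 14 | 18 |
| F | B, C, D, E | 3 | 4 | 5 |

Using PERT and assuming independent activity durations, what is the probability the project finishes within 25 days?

0.171

te_A = (7 + 4·9 + 17)/6 = 60/6 = 10; σ²_A = ((17−7)/6)² = 2.778
te_B = (1 + 4·5 + 9)/6 = 30/6 = 5; σ²_B = ((9−1)/6)² = 1.778
te_C = (8 + 4·13 + 24)/6 = 84/6 = 14; σ²_C = ((24−8)/6)² = 7.111
te_D = (9 + 4·12 + 21)/6 = 78/6 = 13; σ²_D = ((21−9)/6)² = 4.000
te_E = (10 + 4·14 + 18)/6 = 84/6 = 14; σ²_E = ((18−10)/6)² = 1.778
te_F = (3 + 4·4 + 5)/6 = 24/6 = 4; σ²_F = ((5−3)/6)² = 0.111

Forward pass:
ES_A = 0; EF_A = 10
ES_B = 0; EF_B = 5
ES_C = 10; EF_C = 10+14 = 24
ES_D = 10; EF_D = 10+13 = 23
ES_E = 5; EF_E = 5+14 = 19
ES_F = max(EF_B=5, EF_C=24, EF_D=23, EF_E=19) = 24; EF_F = 24+4 = 28
Expected project duration μ = 28 days. Critical path: A → C → F.

Variance along critical path = 2.778 + 7.111 + 0.111 = 10.000; σ = √10.000 = 3.162 days.
Z = (25 − 28) / 3.162 = -0.949
P(T ≤ 25) = Φ(-0.949) ≈ 0.171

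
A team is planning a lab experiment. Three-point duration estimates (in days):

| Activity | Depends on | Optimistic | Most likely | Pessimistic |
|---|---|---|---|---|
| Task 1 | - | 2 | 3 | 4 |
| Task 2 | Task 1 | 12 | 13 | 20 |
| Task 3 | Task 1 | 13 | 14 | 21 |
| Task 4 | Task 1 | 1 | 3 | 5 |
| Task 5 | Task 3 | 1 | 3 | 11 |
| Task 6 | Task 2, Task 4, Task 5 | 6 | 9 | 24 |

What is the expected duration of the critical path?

te_Task 1 = (2 + 4·3 + 4)/6 = 18/6 = 3
te_Task 2 = (12 + 4·13 + 20)/6 = 84/6 = 14
te_Task 3 = (13 + 4·14 + 21)/6 = 90/6 = 15
te_Task 4 = (1 + 4·3 + 5)/6 = 18/6 = 3
te_Task 5 = (1 + 4·3 + 11)/6 = 24/6 = 4
te_Task 6 = (6 + 4·9 + 24)/6 = 66/6 = 11

Forward pass:
ES_Task 1 = 0; EF_Task 1 = 3
ES_Task 2 = 3; EF_Task 2 = 3+14 = 17
ES_Task 3 = 3; EF_Task 3 = 3+15 = 18
ES_Task 4 = 3; EF_Task 4 = 3+3 = 6
ES_Task 5 = 18; EF_Task 5 = 18+4 = 22
ES_Task 6 = max(EF_Task 2=17, EF_Task 4=6, EF_Task 5=22) = 22; EF_Task 6 = 22+11 = 33
Expected project duration μ = 33 days. Critical path: Task 1 → Task 3 → Task 5 → Task 6.

33 days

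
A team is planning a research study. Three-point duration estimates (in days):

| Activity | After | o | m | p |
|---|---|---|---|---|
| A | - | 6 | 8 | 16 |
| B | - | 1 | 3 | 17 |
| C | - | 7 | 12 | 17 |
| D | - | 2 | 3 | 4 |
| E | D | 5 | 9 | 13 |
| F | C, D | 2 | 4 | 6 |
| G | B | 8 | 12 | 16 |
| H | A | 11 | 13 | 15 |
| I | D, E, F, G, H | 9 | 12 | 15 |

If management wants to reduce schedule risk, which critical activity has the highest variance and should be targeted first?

te_A = (6 + 4·8 + 16)/6 = 54/6 = 9; σ²_A = ((16−6)/6)² = 2.778
te_B = (1 + 4·3 + 17)/6 = 30/6 = 5; σ²_B = ((17−1)/6)² = 7.111
te_C = (7 + 4·12 + 17)/6 = 72/6 = 12; σ²_C = ((17−7)/6)² = 2.778
te_D = (2 + 4·3 + 4)/6 = 18/6 = 3; σ²_D = ((4−2)/6)² = 0.111
te_E = (5 + 4·9 + 13)/6 = 54/6 = 9; σ²_E = ((13−5)/6)² = 1.778
te_F = (2 + 4·4 + 6)/6 = 24/6 = 4; σ²_F = ((6−2)/6)² = 0.444
te_G = (8 + 4·12 + 16)/6 = 72/6 = 12; σ²_G = ((16−8)/6)² = 1.778
te_H = (11 + 4·13 + 15)/6 = 78/6 = 13; σ²_H = ((15−11)/6)² = 0.444
te_I = (9 + 4·12 + 15)/6 = 72/6 = 12; σ²_I = ((15−9)/6)² = 1.000

Forward pass:
ES_A = 0; EF_A = 9
ES_B = 0; EF_B = 5
ES_C = 0; EF_C = 12
ES_D = 0; EF_D = 3
ES_E = 3; EF_E = 3+9 = 12
ES_F = max(EF_C=12, EF_D=3) = 12; EF_F = 12+4 = 16
ES_G = 5; EF_G = 5+12 = 17
ES_H = 9; EF_H = 9+13 = 22
ES_I = max(EF_D=3, EF_E=12, EF_F=16, EF_G=17, EF_H=22) = 22; EF_I = 22+12 = 34
Expected project duration μ = 34 days. Critical path: A → H → I.

Variances on critical path: σ²_A=2.778, σ²_H=0.444, σ²_I=1.000.
Largest is σ²_A = 2.778.

A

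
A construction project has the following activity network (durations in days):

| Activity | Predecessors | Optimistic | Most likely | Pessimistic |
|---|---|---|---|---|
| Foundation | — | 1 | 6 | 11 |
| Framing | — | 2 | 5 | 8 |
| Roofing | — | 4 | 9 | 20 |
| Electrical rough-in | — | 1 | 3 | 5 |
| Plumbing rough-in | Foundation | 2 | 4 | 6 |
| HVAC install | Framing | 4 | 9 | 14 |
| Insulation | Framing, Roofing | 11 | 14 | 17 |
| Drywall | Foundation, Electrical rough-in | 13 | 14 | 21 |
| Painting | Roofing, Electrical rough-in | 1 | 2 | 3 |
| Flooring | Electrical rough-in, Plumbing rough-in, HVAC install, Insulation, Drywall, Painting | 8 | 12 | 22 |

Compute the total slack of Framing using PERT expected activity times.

5 days

te_Foundation = (1 + 4·6 + 11)/6 = 36/6 = 6
te_Framing = (2 + 4·5 + 8)/6 = 30/6 = 5
te_Roofing = (4 + 4·9 + 20)/6 = 60/6 = 10
te_Electrical rough-in = (1 + 4·3 + 5)/6 = 18/6 = 3
te_Plumbing rough-in = (2 + 4·4 + 6)/6 = 24/6 = 4
te_HVAC install = (4 + 4·9 + 14)/6 = 54/6 = 9
te_Insulation = (11 + 4·14 + 17)/6 = 84/6 = 14
te_Drywall = (13 + 4·14 + 21)/6 = 90/6 = 15
te_Painting = (1 + 4·2 + 3)/6 = 12/6 = 2
te_Flooring = (8 + 4·12 + 22)/6 = 78/6 = 13

Forward pass:
ES_Foundation = 0; EF_Foundation = 6
ES_Framing = 0; EF_Framing = 5
ES_Roofing = 0; EF_Roofing = 10
ES_Electrical rough-in = 0; EF_Electrical rough-in = 3
ES_Plumbing rough-in = 6; EF_Plumbing rough-in = 6+4 = 10
ES_HVAC install = 5; EF_HVAC install = 5+9 = 14
ES_Insulation = max(EF_Framing=5, EF_Roofing=10) = 10; EF_Insulation = 10+14 = 24
ES_Drywall = max(EF_Foundation=6, EF_Electrical rough-in=3) = 6; EF_Drywall = 6+15 = 21
ES_Painting = max(EF_Roofing=10, EF_Electrical rough-in=3) = 10; EF_Painting = 10+2 = 12
ES_Flooring = max(EF_Electrical rough-in=3, EF_Plumbing rough-in=10, EF_HVAC install=14, EF_Insulation=24, EF_Drywall=21, EF_Painting=12) = 24; EF_Flooring = 24+13 = 37
Expected project duration μ = 37 days. Critical path: Roofing → Insulation → Flooring.

Backward pass:
LF_Flooring = 37; LS_Flooring = 37−13 = 24
LF_Painting = LS_Flooring = 24; LS_Painting = 24−2 = 22
LF_Drywall = LS_Flooring = 24; LS_Drywall = 24−15 = 9
LF_Insulation = LS_Flooring = 24; LS_Insulation = 24−14 = 10
LF_HVAC install = LS_Flooring = 24; LS_HVAC install = 24−9 = 15
LF_Plumbing rough-in = LS_Flooring = 24; LS_Plumbing rough-in = 24−4 = 20
LF_Electrical rough-in = min(LS_Drywall=9, LS_Painting=22, LS_Flooring=24) = 9; LS_Electrical rough-in = 9−3 = 6
LF_Roofing = min(LS_Insulation=10, LS_Painting=22) = 10; LS_Roofing = 10−10 = 0
LF_Framing = min(LS_HVAC install=15, LS_Insulation=10) = 10; LS_Framing = 10−5 = 5
LF_Foundation = min(LS_Plumbing rough-in=20, LS_Drywall=9) = 9; LS_Foundation = 9−6 = 3
Slack_Framing = LS_Framing − ES_Framing = 5 − 0 = 5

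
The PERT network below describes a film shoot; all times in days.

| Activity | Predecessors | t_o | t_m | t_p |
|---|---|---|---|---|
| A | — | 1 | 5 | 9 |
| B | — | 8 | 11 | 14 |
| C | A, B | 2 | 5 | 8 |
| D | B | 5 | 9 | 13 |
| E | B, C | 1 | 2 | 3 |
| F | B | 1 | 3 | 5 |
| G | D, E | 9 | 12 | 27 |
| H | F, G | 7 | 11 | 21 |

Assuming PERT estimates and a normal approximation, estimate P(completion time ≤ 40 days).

te_A = (1 + 4·5 + 9)/6 = 30/6 = 5; σ²_A = ((9−1)/6)² = 1.778
te_B = (8 + 4·11 + 14)/6 = 66/6 = 11; σ²_B = ((14−8)/6)² = 1.000
te_C = (2 + 4·5 + 8)/6 = 30/6 = 5; σ²_C = ((8−2)/6)² = 1.000
te_D = (5 + 4·9 + 13)/6 = 54/6 = 9; σ²_D = ((13−5)/6)² = 1.778
te_E = (1 + 4·2 + 3)/6 = 12/6 = 2; σ²_E = ((3−1)/6)² = 0.111
te_F = (1 + 4·3 + 5)/6 = 18/6 = 3; σ²_F = ((5−1)/6)² = 0.444
te_G = (9 + 4·12 + 27)/6 = 84/6 = 14; σ²_G = ((27−9)/6)² = 9.000
te_H = (7 + 4·11 + 21)/6 = 72/6 = 12; σ²_H = ((21−7)/6)² = 5.444

Forward pass:
ES_A = 0; EF_A = 5
ES_B = 0; EF_B = 11
ES_C = max(EF_A=5, EF_B=11) = 11; EF_C = 11+5 = 16
ES_D = 11; EF_D = 11+9 = 20
ES_E = max(EF_B=11, EF_C=16) = 16; EF_E = 16+2 = 18
ES_F = 11; EF_F = 11+3 = 14
ES_G = max(EF_D=20, EF_E=18) = 20; EF_G = 20+14 = 34
ES_H = max(EF_F=14, EF_G=34) = 34; EF_H = 34+12 = 46
Expected project duration μ = 46 days. Critical path: B → D → G → H.

Variance along critical path = 1.000 + 1.778 + 9.000 + 5.444 = 17.222; σ = √17.222 = 4.150 days.
Z = (40 − 46) / 4.150 = -1.446
P(T ≤ 40) = Φ(-1.446) ≈ 0.074

0.074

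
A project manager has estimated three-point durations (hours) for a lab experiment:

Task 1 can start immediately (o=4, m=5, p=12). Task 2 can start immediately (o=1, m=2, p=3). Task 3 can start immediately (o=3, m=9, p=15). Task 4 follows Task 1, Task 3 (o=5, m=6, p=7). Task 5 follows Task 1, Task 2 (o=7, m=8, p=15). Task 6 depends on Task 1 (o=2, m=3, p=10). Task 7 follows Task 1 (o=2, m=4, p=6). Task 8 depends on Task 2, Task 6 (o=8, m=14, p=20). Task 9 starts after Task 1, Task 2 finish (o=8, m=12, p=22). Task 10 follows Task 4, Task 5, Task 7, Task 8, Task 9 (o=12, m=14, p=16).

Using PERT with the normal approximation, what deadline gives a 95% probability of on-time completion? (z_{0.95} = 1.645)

42.7 hours

te_Task 1 = (4 + 4·5 + 12)/6 = 36/6 = 6; σ²_Task 1 = ((12−4)/6)² = 1.778
te_Task 2 = (1 + 4·2 + 3)/6 = 12/6 = 2; σ²_Task 2 = ((3−1)/6)² = 0.111
te_Task 3 = (3 + 4·9 + 15)/6 = 54/6 = 9; σ²_Task 3 = ((15−3)/6)² = 4.000
te_Task 4 = (5 + 4·6 + 7)/6 = 36/6 = 6; σ²_Task 4 = ((7−5)/6)² = 0.111
te_Task 5 = (7 + 4·8 + 15)/6 = 54/6 = 9; σ²_Task 5 = ((15−7)/6)² = 1.778
te_Task 6 = (2 + 4·3 + 10)/6 = 24/6 = 4; σ²_Task 6 = ((10−2)/6)² = 1.778
te_Task 7 = (2 + 4·4 + 6)/6 = 24/6 = 4; σ²_Task 7 = ((6−2)/6)² = 0.444
te_Task 8 = (8 + 4·14 + 20)/6 = 84/6 = 14; σ²_Task 8 = ((20−8)/6)² = 4.000
te_Task 9 = (8 + 4·12 + 22)/6 = 78/6 = 13; σ²_Task 9 = ((22−8)/6)² = 5.444
te_Task 10 = (12 + 4·14 + 16)/6 = 84/6 = 14; σ²_Task 10 = ((16−12)/6)² = 0.444

Forward pass:
ES_Task 1 = 0; EF_Task 1 = 6
ES_Task 2 = 0; EF_Task 2 = 2
ES_Task 3 = 0; EF_Task 3 = 9
ES_Task 4 = max(EF_Task 1=6, EF_Task 3=9) = 9; EF_Task 4 = 9+6 = 15
ES_Task 5 = max(EF_Task 1=6, EF_Task 2=2) = 6; EF_Task 5 = 6+9 = 15
ES_Task 6 = 6; EF_Task 6 = 6+4 = 10
ES_Task 7 = 6; EF_Task 7 = 6+4 = 10
ES_Task 8 = max(EF_Task 2=2, EF_Task 6=10) = 10; EF_Task 8 = 10+14 = 24
ES_Task 9 = max(EF_Task 1=6, EF_Task 2=2) = 6; EF_Task 9 = 6+13 = 19
ES_Task 10 = max(EF_Task 4=15, EF_Task 5=15, EF_Task 7=10, EF_Task 8=24, EF_Task 9=19) = 24; EF_Task 10 = 24+14 = 38
Expected project duration μ = 38 hours. Critical path: Task 1 → Task 6 → Task 8 → Task 10.

Variance along critical path = 1.778 + 1.778 + 4.000 + 0.444 = 8.000; σ = 2.828 hours.
D = μ + z·σ = 38 + 1.645·2.828 = 42.7 hours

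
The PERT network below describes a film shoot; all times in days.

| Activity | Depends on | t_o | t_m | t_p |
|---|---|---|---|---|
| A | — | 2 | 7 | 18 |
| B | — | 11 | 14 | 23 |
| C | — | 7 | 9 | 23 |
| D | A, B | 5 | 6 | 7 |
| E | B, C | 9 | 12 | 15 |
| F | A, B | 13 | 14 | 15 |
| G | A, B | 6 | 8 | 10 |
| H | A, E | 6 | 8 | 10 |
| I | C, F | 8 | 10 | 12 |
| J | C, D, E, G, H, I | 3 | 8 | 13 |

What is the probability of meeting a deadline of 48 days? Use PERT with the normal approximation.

0.644

te_A = (2 + 4·7 + 18)/6 = 48/6 = 8; σ²_A = ((18−2)/6)² = 7.111
te_B = (11 + 4·14 + 23)/6 = 90/6 = 15; σ²_B = ((23−11)/6)² = 4.000
te_C = (7 + 4·9 + 23)/6 = 66/6 = 11; σ²_C = ((23−7)/6)² = 7.111
te_D = (5 + 4·6 + 7)/6 = 36/6 = 6; σ²_D = ((7−5)/6)² = 0.111
te_E = (9 + 4·12 + 15)/6 = 72/6 = 12; σ²_E = ((15−9)/6)² = 1.000
te_F = (13 + 4·14 + 15)/6 = 84/6 = 14; σ²_F = ((15−13)/6)² = 0.111
te_G = (6 + 4·8 + 10)/6 = 48/6 = 8; σ²_G = ((10−6)/6)² = 0.444
te_H = (6 + 4·8 + 10)/6 = 48/6 = 8; σ²_H = ((10−6)/6)² = 0.444
te_I = (8 + 4·10 + 12)/6 = 60/6 = 10; σ²_I = ((12−8)/6)² = 0.444
te_J = (3 + 4·8 + 13)/6 = 48/6 = 8; σ²_J = ((13−3)/6)² = 2.778

Forward pass:
ES_A = 0; EF_A = 8
ES_B = 0; EF_B = 15
ES_C = 0; EF_C = 11
ES_D = max(EF_A=8, EF_B=15) = 15; EF_D = 15+6 = 21
ES_E = max(EF_B=15, EF_C=11) = 15; EF_E = 15+12 = 27
ES_F = max(EF_A=8, EF_B=15) = 15; EF_F = 15+14 = 29
ES_G = max(EF_A=8, EF_B=15) = 15; EF_G = 15+8 = 23
ES_H = max(EF_A=8, EF_E=27) = 27; EF_H = 27+8 = 35
ES_I = max(EF_C=11, EF_F=29) = 29; EF_I = 29+10 = 39
ES_J = max(EF_C=11, EF_D=21, EF_E=27, EF_G=23, EF_H=35, EF_I=39) = 39; EF_J = 39+8 = 47
Expected project duration μ = 47 days. Critical path: B → F → I → J.

Variance along critical path = 4.000 + 0.111 + 0.444 + 2.778 = 7.333; σ = √7.333 = 2.708 days.
Z = (48 − 47) / 2.708 = 0.369
P(T ≤ 48) = Φ(0.369) ≈ 0.644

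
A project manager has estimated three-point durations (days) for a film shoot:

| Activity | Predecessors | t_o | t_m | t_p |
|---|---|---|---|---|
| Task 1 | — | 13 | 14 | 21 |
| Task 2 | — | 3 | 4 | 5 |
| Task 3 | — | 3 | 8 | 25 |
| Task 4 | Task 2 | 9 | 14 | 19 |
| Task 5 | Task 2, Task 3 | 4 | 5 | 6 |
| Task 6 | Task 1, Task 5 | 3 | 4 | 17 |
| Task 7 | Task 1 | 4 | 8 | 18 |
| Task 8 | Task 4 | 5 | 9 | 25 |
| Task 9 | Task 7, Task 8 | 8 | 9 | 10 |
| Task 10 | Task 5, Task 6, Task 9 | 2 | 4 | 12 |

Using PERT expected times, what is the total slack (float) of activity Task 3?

17 days

te_Task 1 = (13 + 4·14 + 21)/6 = 90/6 = 15
te_Task 2 = (3 + 4·4 + 5)/6 = 24/6 = 4
te_Task 3 = (3 + 4·8 + 25)/6 = 60/6 = 10
te_Task 4 = (9 + 4·14 + 19)/6 = 84/6 = 14
te_Task 5 = (4 + 4·5 + 6)/6 = 30/6 = 5
te_Task 6 = (3 + 4·4 + 17)/6 = 36/6 = 6
te_Task 7 = (4 + 4·8 + 18)/6 = 54/6 = 9
te_Task 8 = (5 + 4·9 + 25)/6 = 66/6 = 11
te_Task 9 = (8 + 4·9 + 10)/6 = 54/6 = 9
te_Task 10 = (2 + 4·4 + 12)/6 = 30/6 = 5

Forward pass:
ES_Task 1 = 0; EF_Task 1 = 15
ES_Task 2 = 0; EF_Task 2 = 4
ES_Task 3 = 0; EF_Task 3 = 10
ES_Task 4 = 4; EF_Task 4 = 4+14 = 18
ES_Task 5 = max(EF_Task 2=4, EF_Task 3=10) = 10; EF_Task 5 = 10+5 = 15
ES_Task 6 = max(EF_Task 1=15, EF_Task 5=15) = 15; EF_Task 6 = 15+6 = 21
ES_Task 7 = 15; EF_Task 7 = 15+9 = 24
ES_Task 8 = 18; EF_Task 8 = 18+11 = 29
ES_Task 9 = max(EF_Task 7=24, EF_Task 8=29) = 29; EF_Task 9 = 29+9 = 38
ES_Task 10 = max(EF_Task 5=15, EF_Task 6=21, EF_Task 9=38) = 38; EF_Task 10 = 38+5 = 43
Expected project duration μ = 43 days. Critical path: Task 2 → Task 4 → Task 8 → Task 9 → Task 10.

Backward pass:
LF_Task 10 = 43; LS_Task 10 = 43−5 = 38
LF_Task 9 = LS_Task 10 = 38; LS_Task 9 = 38−9 = 29
LF_Task 8 = LS_Task 9 = 29; LS_Task 8 = 29−11 = 18
LF_Task 7 = LS_Task 9 = 29; LS_Task 7 = 29−9 = 20
LF_Task 6 = LS_Task 10 = 38; LS_Task 6 = 38−6 = 32
LF_Task 5 = min(LS_Task 6=32, LS_Task 10=38) = 32; LS_Task 5 = 32−5 = 27
LF_Task 4 = LS_Task 8 = 18; LS_Task 4 = 18−14 = 4
LF_Task 3 = LS_Task 5 = 27; LS_Task 3 = 27−10 = 17
LF_Task 2 = min(LS_Task 4=4, LS_Task 5=27) = 4; LS_Task 2 = 4−4 = 0
LF_Task 1 = min(LS_Task 6=32, LS_Task 7=20) = 20; LS_Task 1 = 20−15 = 5
Slack_Task 3 = LS_Task 3 − ES_Task 3 = 17 − 0 = 17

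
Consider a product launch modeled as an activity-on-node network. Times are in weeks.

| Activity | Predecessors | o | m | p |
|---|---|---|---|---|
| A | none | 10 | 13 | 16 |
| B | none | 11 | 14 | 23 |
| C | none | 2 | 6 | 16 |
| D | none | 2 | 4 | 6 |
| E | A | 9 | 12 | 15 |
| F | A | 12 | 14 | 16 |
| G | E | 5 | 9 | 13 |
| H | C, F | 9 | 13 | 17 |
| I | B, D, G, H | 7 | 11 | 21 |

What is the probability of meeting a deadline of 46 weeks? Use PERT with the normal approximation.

0.021

te_A = (10 + 4·13 + 16)/6 = 78/6 = 13; σ²_A = ((16−10)/6)² = 1.000
te_B = (11 + 4·14 + 23)/6 = 90/6 = 15; σ²_B = ((23−11)/6)² = 4.000
te_C = (2 + 4·6 + 16)/6 = 42/6 = 7; σ²_C = ((16−2)/6)² = 5.444
te_D = (2 + 4·4 + 6)/6 = 24/6 = 4; σ²_D = ((6−2)/6)² = 0.444
te_E = (9 + 4·12 + 15)/6 = 72/6 = 12; σ²_E = ((15−9)/6)² = 1.000
te_F = (12 + 4·14 + 16)/6 = 84/6 = 14; σ²_F = ((16−12)/6)² = 0.444
te_G = (5 + 4·9 + 13)/6 = 54/6 = 9; σ²_G = ((13−5)/6)² = 1.778
te_H = (9 + 4·13 + 17)/6 = 78/6 = 13; σ²_H = ((17−9)/6)² = 1.778
te_I = (7 + 4·11 + 21)/6 = 72/6 = 12; σ²_I = ((21−7)/6)² = 5.444

Forward pass:
ES_A = 0; EF_A = 13
ES_B = 0; EF_B = 15
ES_C = 0; EF_C = 7
ES_D = 0; EF_D = 4
ES_E = 13; EF_E = 13+12 = 25
ES_F = 13; EF_F = 13+14 = 27
ES_G = 25; EF_G = 25+9 = 34
ES_H = max(EF_C=7, EF_F=27) = 27; EF_H = 27+13 = 40
ES_I = max(EF_B=15, EF_D=4, EF_G=34, EF_H=40) = 40; EF_I = 40+12 = 52
Expected project duration μ = 52 weeks. Critical path: A → F → H → I.

Variance along critical path = 1.000 + 0.444 + 1.778 + 5.444 = 8.667; σ = √8.667 = 2.944 weeks.
Z = (46 − 52) / 2.944 = -2.038
P(T ≤ 46) = Φ(-2.038) ≈ 0.021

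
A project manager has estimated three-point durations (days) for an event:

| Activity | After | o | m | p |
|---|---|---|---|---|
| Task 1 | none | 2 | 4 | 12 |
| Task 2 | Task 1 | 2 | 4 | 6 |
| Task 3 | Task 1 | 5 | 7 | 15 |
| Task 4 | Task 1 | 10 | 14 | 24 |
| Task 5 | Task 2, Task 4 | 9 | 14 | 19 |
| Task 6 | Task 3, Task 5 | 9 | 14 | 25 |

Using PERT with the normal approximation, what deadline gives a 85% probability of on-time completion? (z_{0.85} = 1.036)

te_Task 1 = (2 + 4·4 + 12)/6 = 30/6 = 5; σ²_Task 1 = ((12−2)/6)² = 2.778
te_Task 2 = (2 + 4·4 + 6)/6 = 24/6 = 4; σ²_Task 2 = ((6−2)/6)² = 0.444
te_Task 3 = (5 + 4·7 + 15)/6 = 48/6 = 8; σ²_Task 3 = ((15−5)/6)² = 2.778
te_Task 4 = (10 + 4·14 + 24)/6 = 90/6 = 15; σ²_Task 4 = ((24−10)/6)² = 5.444
te_Task 5 = (9 + 4·14 + 19)/6 = 84/6 = 14; σ²_Task 5 = ((19−9)/6)² = 2.778
te_Task 6 = (9 + 4·14 + 25)/6 = 90/6 = 15; σ²_Task 6 = ((25−9)/6)² = 7.111

Forward pass:
ES_Task 1 = 0; EF_Task 1 = 5
ES_Task 2 = 5; EF_Task 2 = 5+4 = 9
ES_Task 3 = 5; EF_Task 3 = 5+8 = 13
ES_Task 4 = 5; EF_Task 4 = 5+15 = 20
ES_Task 5 = max(EF_Task 2=9, EF_Task 4=20) = 20; EF_Task 5 = 20+14 = 34
ES_Task 6 = max(EF_Task 3=13, EF_Task 5=34) = 34; EF_Task 6 = 34+15 = 49
Expected project duration μ = 49 days. Critical path: Task 1 → Task 4 → Task 5 → Task 6.

Variance along critical path = 2.778 + 5.444 + 2.778 + 7.111 = 18.111; σ = 4.256 days.
D = μ + z·σ = 49 + 1.036·4.256 = 53.4 days

53.4 days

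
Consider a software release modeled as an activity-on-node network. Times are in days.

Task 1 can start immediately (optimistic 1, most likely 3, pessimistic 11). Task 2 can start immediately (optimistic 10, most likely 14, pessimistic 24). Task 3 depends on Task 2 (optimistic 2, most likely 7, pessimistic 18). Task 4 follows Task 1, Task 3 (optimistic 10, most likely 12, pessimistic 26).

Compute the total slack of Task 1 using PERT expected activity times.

19 days

te_Task 1 = (1 + 4·3 + 11)/6 = 24/6 = 4
te_Task 2 = (10 + 4·14 + 24)/6 = 90/6 = 15
te_Task 3 = (2 + 4·7 + 18)/6 = 48/6 = 8
te_Task 4 = (10 + 4·12 + 26)/6 = 84/6 = 14

Forward pass:
ES_Task 1 = 0; EF_Task 1 = 4
ES_Task 2 = 0; EF_Task 2 = 15
ES_Task 3 = 15; EF_Task 3 = 15+8 = 23
ES_Task 4 = max(EF_Task 1=4, EF_Task 3=23) = 23; EF_Task 4 = 23+14 = 37
Expected project duration μ = 37 days. Critical path: Task 2 → Task 3 → Task 4.

Backward pass:
LF_Task 4 = 37; LS_Task 4 = 37−14 = 23
LF_Task 3 = LS_Task 4 = 23; LS_Task 3 = 23−8 = 15
LF_Task 2 = LS_Task 3 = 15; LS_Task 2 = 15−15 = 0
LF_Task 1 = LS_Task 4 = 23; LS_Task 1 = 23−4 = 19
Slack_Task 1 = LS_Task 1 − ES_Task 1 = 19 − 0 = 19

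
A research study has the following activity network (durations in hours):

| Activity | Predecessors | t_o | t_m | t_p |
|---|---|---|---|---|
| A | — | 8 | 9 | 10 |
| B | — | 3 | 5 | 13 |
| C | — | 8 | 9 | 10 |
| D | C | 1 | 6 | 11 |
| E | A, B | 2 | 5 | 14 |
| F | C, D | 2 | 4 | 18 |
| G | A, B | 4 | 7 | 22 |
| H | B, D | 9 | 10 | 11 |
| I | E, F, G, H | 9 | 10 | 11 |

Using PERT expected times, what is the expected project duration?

35 hours

te_A = (8 + 4·9 + 10)/6 = 54/6 = 9
te_B = (3 + 4·5 + 13)/6 = 36/6 = 6
te_C = (8 + 4·9 + 10)/6 = 54/6 = 9
te_D = (1 + 4·6 + 11)/6 = 36/6 = 6
te_E = (2 + 4·5 + 14)/6 = 36/6 = 6
te_F = (2 + 4·4 + 18)/6 = 36/6 = 6
te_G = (4 + 4·7 + 22)/6 = 54/6 = 9
te_H = (9 + 4·10 + 11)/6 = 60/6 = 10
te_I = (9 + 4·10 + 11)/6 = 60/6 = 10

Forward pass:
ES_A = 0; EF_A = 9
ES_B = 0; EF_B = 6
ES_C = 0; EF_C = 9
ES_D = 9; EF_D = 9+6 = 15
ES_E = max(EF_A=9, EF_B=6) = 9; EF_E = 9+6 = 15
ES_F = max(EF_C=9, EF_D=15) = 15; EF_F = 15+6 = 21
ES_G = max(EF_A=9, EF_B=6) = 9; EF_G = 9+9 = 18
ES_H = max(EF_B=6, EF_D=15) = 15; EF_H = 15+10 = 25
ES_I = max(EF_E=15, EF_F=21, EF_G=18, EF_H=25) = 25; EF_I = 25+10 = 35
Expected project duration μ = 35 hours. Critical path: C → D → H → I.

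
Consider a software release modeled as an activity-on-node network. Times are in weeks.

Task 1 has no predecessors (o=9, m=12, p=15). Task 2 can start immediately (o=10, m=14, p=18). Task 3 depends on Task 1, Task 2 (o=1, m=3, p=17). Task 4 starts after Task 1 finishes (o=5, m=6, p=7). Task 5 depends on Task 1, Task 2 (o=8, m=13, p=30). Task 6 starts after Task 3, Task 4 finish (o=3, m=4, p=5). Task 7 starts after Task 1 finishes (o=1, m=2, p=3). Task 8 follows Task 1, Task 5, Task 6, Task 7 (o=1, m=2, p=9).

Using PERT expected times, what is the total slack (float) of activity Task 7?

te_Task 1 = (9 + 4·12 + 15)/6 = 72/6 = 12
te_Task 2 = (10 + 4·14 + 18)/6 = 84/6 = 14
te_Task 3 = (1 + 4·3 + 17)/6 = 30/6 = 5
te_Task 4 = (5 + 4·6 + 7)/6 = 36/6 = 6
te_Task 5 = (8 + 4·13 + 30)/6 = 90/6 = 15
te_Task 6 = (3 + 4·4 + 5)/6 = 24/6 = 4
te_Task 7 = (1 + 4·2 + 3)/6 = 12/6 = 2
te_Task 8 = (1 + 4·2 + 9)/6 = 18/6 = 3

Forward pass:
ES_Task 1 = 0; EF_Task 1 = 12
ES_Task 2 = 0; EF_Task 2 = 14
ES_Task 3 = max(EF_Task 1=12, EF_Task 2=14) = 14; EF_Task 3 = 14+5 = 19
ES_Task 4 = 12; EF_Task 4 = 12+6 = 18
ES_Task 5 = max(EF_Task 1=12, EF_Task 2=14) = 14; EF_Task 5 = 14+15 = 29
ES_Task 6 = max(EF_Task 3=19, EF_Task 4=18) = 19; EF_Task 6 = 19+4 = 23
ES_Task 7 = 12; EF_Task 7 = 12+2 = 14
ES_Task 8 = max(EF_Task 1=12, EF_Task 5=29, EF_Task 6=23, EF_Task 7=14) = 29; EF_Task 8 = 29+3 = 32
Expected project duration μ = 32 weeks. Critical path: Task 2 → Task 5 → Task 8.

Backward pass:
LF_Task 8 = 32; LS_Task 8 = 32−3 = 29
LF_Task 7 = LS_Task 8 = 29; LS_Task 7 = 29−2 = 27
LF_Task 6 = LS_Task 8 = 29; LS_Task 6 = 29−4 = 25
LF_Task 5 = LS_Task 8 = 29; LS_Task 5 = 29−15 = 14
LF_Task 4 = LS_Task 6 = 25; LS_Task 4 = 25−6 = 19
LF_Task 3 = LS_Task 6 = 25; LS_Task 3 = 25−5 = 20
LF_Task 2 = min(LS_Task 3=20, LS_Task 5=14) = 14; LS_Task 2 = 14−14 = 0
LF_Task 1 = min(LS_Task 3=20, LS_Task 4=19, LS_Task 5=14, LS_Task 7=27, LS_Task 8=29) = 14; LS_Task 1 = 14−12 = 2
Slack_Task 7 = LS_Task 7 − ES_Task 7 = 27 − 12 = 15

15 weeks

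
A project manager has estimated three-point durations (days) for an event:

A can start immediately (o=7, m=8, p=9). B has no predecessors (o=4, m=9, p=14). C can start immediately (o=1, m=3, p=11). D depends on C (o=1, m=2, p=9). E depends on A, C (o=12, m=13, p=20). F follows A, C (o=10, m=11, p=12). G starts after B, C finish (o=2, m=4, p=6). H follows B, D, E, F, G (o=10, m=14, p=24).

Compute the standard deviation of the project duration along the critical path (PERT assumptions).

2.71 days

te_A = (7 + 4·8 + 9)/6 = 48/6 = 8; σ²_A = ((9−7)/6)² = 0.111
te_B = (4 + 4·9 + 14)/6 = 54/6 = 9; σ²_B = ((14−4)/6)² = 2.778
te_C = (1 + 4·3 + 11)/6 = 24/6 = 4; σ²_C = ((11−1)/6)² = 2.778
te_D = (1 + 4·2 + 9)/6 = 18/6 = 3; σ²_D = ((9−1)/6)² = 1.778
te_E = (12 + 4·13 + 20)/6 = 84/6 = 14; σ²_E = ((20−12)/6)² = 1.778
te_F = (10 + 4·11 + 12)/6 = 66/6 = 11; σ²_F = ((12−10)/6)² = 0.111
te_G = (2 + 4·4 + 6)/6 = 24/6 = 4; σ²_G = ((6−2)/6)² = 0.444
te_H = (10 + 4·14 + 24)/6 = 90/6 = 15; σ²_H = ((24−10)/6)² = 5.444

Forward pass:
ES_A = 0; EF_A = 8
ES_B = 0; EF_B = 9
ES_C = 0; EF_C = 4
ES_D = 4; EF_D = 4+3 = 7
ES_E = max(EF_A=8, EF_C=4) = 8; EF_E = 8+14 = 22
ES_F = max(EF_A=8, EF_C=4) = 8; EF_F = 8+11 = 19
ES_G = max(EF_B=9, EF_C=4) = 9; EF_G = 9+4 = 13
ES_H = max(EF_B=9, EF_D=7, EF_E=22, EF_F=19, EF_G=13) = 22; EF_H = 22+15 = 37
Expected project duration μ = 37 days. Critical path: A → E → H.

Variance along critical path = 0.111 + 1.778 + 5.444 = 7.333
σ = √7.333 = 2.708 days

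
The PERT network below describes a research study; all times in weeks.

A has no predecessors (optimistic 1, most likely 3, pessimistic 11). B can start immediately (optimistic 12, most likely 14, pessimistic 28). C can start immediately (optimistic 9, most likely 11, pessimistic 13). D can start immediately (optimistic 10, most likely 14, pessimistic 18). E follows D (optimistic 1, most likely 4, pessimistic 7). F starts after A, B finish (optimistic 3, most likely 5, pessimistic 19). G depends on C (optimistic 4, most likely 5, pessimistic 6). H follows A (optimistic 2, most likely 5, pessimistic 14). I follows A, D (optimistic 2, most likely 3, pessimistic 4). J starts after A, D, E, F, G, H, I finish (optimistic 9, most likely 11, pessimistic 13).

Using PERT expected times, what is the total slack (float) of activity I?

te_A = (1 + 4·3 + 11)/6 = 24/6 = 4
te_B = (12 + 4·14 + 28)/6 = 96/6 = 16
te_C = (9 + 4·11 + 13)/6 = 66/6 = 11
te_D = (10 + 4·14 + 18)/6 = 84/6 = 14
te_E = (1 + 4·4 + 7)/6 = 24/6 = 4
te_F = (3 + 4·5 + 19)/6 = 42/6 = 7
te_G = (4 + 4·5 + 6)/6 = 30/6 = 5
te_H = (2 + 4·5 + 14)/6 = 36/6 = 6
te_I = (2 + 4·3 + 4)/6 = 18/6 = 3
te_J = (9 + 4·11 + 13)/6 = 66/6 = 11

Forward pass:
ES_A = 0; EF_A = 4
ES_B = 0; EF_B = 16
ES_C = 0; EF_C = 11
ES_D = 0; EF_D = 14
ES_E = 14; EF_E = 14+4 = 18
ES_F = max(EF_A=4, EF_B=16) = 16; EF_F = 16+7 = 23
ES_G = 11; EF_G = 11+5 = 16
ES_H = 4; EF_H = 4+6 = 10
ES_I = max(EF_A=4, EF_D=14) = 14; EF_I = 14+3 = 17
ES_J = max(EF_A=4, EF_D=14, EF_E=18, EF_F=23, EF_G=16, EF_H=10, EF_I=17) = 23; EF_J = 23+11 = 34
Expected project duration μ = 34 weeks. Critical path: B → F → J.

Backward pass:
LF_J = 34; LS_J = 34−11 = 23
LF_I = LS_J = 23; LS_I = 23−3 = 20
LF_H = LS_J = 23; LS_H = 23−6 = 17
LF_G = LS_J = 23; LS_G = 23−5 = 18
LF_F = LS_J = 23; LS_F = 23−7 = 16
LF_E = LS_J = 23; LS_E = 23−4 = 19
LF_D = min(LS_E=19, LS_I=20, LS_J=23) = 19; LS_D = 19−14 = 5
LF_C = LS_G = 18; LS_C = 18−11 = 7
LF_B = LS_F = 16; LS_B = 16−16 = 0
LF_A = min(LS_F=16, LS_H=17, LS_I=20, LS_J=23) = 16; LS_A = 16−4 = 12
Slack_I = LS_I − ES_I = 20 − 14 = 6

6 weeks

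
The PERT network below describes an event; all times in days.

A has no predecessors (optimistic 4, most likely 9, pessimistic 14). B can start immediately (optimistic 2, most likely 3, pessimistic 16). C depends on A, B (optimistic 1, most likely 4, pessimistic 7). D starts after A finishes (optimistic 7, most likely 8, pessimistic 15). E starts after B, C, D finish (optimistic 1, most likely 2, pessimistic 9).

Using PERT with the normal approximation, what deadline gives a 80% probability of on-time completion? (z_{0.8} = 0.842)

te_A = (4 + 4·9 + 14)/6 = 54/6 = 9; σ²_A = ((14−4)/6)² = 2.778
te_B = (2 + 4·3 + 16)/6 = 30/6 = 5; σ²_B = ((16−2)/6)² = 5.444
te_C = (1 + 4·4 + 7)/6 = 24/6 = 4; σ²_C = ((7−1)/6)² = 1.000
te_D = (7 + 4·8 + 15)/6 = 54/6 = 9; σ²_D = ((15−7)/6)² = 1.778
te_E = (1 + 4·2 + 9)/6 = 18/6 = 3; σ²_E = ((9−1)/6)² = 1.778

Forward pass:
ES_A = 0; EF_A = 9
ES_B = 0; EF_B = 5
ES_C = max(EF_A=9, EF_B=5) = 9; EF_C = 9+4 = 13
ES_D = 9; EF_D = 9+9 = 18
ES_E = max(EF_B=5, EF_C=13, EF_D=18) = 18; EF_E = 18+3 = 21
Expected project duration μ = 21 days. Critical path: A → D → E.

Variance along critical path = 2.778 + 1.778 + 1.778 = 6.333; σ = 2.517 days.
D = μ + z·σ = 21 + 0.842·2.517 = 23.1 days

23.1 days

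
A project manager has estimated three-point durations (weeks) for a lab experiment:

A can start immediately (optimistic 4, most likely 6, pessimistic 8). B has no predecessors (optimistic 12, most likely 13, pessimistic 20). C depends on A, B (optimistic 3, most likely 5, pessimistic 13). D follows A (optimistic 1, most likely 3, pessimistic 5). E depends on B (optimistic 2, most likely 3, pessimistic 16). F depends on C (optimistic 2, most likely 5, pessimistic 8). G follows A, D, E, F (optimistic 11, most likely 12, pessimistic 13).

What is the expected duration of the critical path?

37 weeks

te_A = (4 + 4·6 + 8)/6 = 36/6 = 6
te_B = (12 + 4·13 + 20)/6 = 84/6 = 14
te_C = (3 + 4·5 + 13)/6 = 36/6 = 6
te_D = (1 + 4·3 + 5)/6 = 18/6 = 3
te_E = (2 + 4·3 + 16)/6 = 30/6 = 5
te_F = (2 + 4·5 + 8)/6 = 30/6 = 5
te_G = (11 + 4·12 + 13)/6 = 72/6 = 12

Forward pass:
ES_A = 0; EF_A = 6
ES_B = 0; EF_B = 14
ES_C = max(EF_A=6, EF_B=14) = 14; EF_C = 14+6 = 20
ES_D = 6; EF_D = 6+3 = 9
ES_E = 14; EF_E = 14+5 = 19
ES_F = 20; EF_F = 20+5 = 25
ES_G = max(EF_A=6, EF_D=9, EF_E=19, EF_F=25) = 25; EF_G = 25+12 = 37
Expected project duration μ = 37 weeks. Critical path: B → C → F → G.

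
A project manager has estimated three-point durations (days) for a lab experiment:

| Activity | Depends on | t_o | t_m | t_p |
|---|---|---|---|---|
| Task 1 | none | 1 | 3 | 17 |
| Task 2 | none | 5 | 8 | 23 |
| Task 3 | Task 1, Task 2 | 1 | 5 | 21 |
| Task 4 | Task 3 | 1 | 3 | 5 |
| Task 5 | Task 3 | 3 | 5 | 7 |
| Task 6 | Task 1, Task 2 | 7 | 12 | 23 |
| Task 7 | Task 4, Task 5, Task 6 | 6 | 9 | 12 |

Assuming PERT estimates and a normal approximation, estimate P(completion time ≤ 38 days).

te_Task 1 = (1 + 4·3 + 17)/6 = 30/6 = 5; σ²_Task 1 = ((17−1)/6)² = 7.111
te_Task 2 = (5 + 4·8 + 23)/6 = 60/6 = 10; σ²_Task 2 = ((23−5)/6)² = 9.000
te_Task 3 = (1 + 4·5 + 21)/6 = 42/6 = 7; σ²_Task 3 = ((21−1)/6)² = 11.111
te_Task 4 = (1 + 4·3 + 5)/6 = 18/6 = 3; σ²_Task 4 = ((5−1)/6)² = 0.444
te_Task 5 = (3 + 4·5 + 7)/6 = 30/6 = 5; σ²_Task 5 = ((7−3)/6)² = 0.444
te_Task 6 = (7 + 4·12 + 23)/6 = 78/6 = 13; σ²_Task 6 = ((23−7)/6)² = 7.111
te_Task 7 = (6 + 4·9 + 12)/6 = 54/6 = 9; σ²_Task 7 = ((12−6)/6)² = 1.000

Forward pass:
ES_Task 1 = 0; EF_Task 1 = 5
ES_Task 2 = 0; EF_Task 2 = 10
ES_Task 3 = max(EF_Task 1=5, EF_Task 2=10) = 10; EF_Task 3 = 10+7 = 17
ES_Task 4 = 17; EF_Task 4 = 17+3 = 20
ES_Task 5 = 17; EF_Task 5 = 17+5 = 22
ES_Task 6 = max(EF_Task 1=5, EF_Task 2=10) = 10; EF_Task 6 = 10+13 = 23
ES_Task 7 = max(EF_Task 4=20, EF_Task 5=22, EF_Task 6=23) = 23; EF_Task 7 = 23+9 = 32
Expected project duration μ = 32 days. Critical path: Task 2 → Task 6 → Task 7.

Variance along critical path = 9.000 + 7.111 + 1.000 = 17.111; σ = √17.111 = 4.137 days.
Z = (38 − 32) / 4.137 = 1.450
P(T ≤ 38) = Φ(1.450) ≈ 0.927

0.927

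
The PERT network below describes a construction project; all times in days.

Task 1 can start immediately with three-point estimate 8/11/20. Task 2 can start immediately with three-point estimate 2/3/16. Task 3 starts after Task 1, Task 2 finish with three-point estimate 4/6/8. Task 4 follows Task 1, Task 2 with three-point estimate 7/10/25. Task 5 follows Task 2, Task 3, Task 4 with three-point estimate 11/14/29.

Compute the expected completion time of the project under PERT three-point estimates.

40 days

te_Task 1 = (8 + 4·11 + 20)/6 = 72/6 = 12
te_Task 2 = (2 + 4·3 + 16)/6 = 30/6 = 5
te_Task 3 = (4 + 4·6 + 8)/6 = 36/6 = 6
te_Task 4 = (7 + 4·10 + 25)/6 = 72/6 = 12
te_Task 5 = (11 + 4·14 + 29)/6 = 96/6 = 16

Forward pass:
ES_Task 1 = 0; EF_Task 1 = 12
ES_Task 2 = 0; EF_Task 2 = 5
ES_Task 3 = max(EF_Task 1=12, EF_Task 2=5) = 12; EF_Task 3 = 12+6 = 18
ES_Task 4 = max(EF_Task 1=12, EF_Task 2=5) = 12; EF_Task 4 = 12+12 = 24
ES_Task 5 = max(EF_Task 2=5, EF_Task 3=18, EF_Task 4=24) = 24; EF_Task 5 = 24+16 = 40
Expected project duration μ = 40 days. Critical path: Task 1 → Task 4 → Task 5.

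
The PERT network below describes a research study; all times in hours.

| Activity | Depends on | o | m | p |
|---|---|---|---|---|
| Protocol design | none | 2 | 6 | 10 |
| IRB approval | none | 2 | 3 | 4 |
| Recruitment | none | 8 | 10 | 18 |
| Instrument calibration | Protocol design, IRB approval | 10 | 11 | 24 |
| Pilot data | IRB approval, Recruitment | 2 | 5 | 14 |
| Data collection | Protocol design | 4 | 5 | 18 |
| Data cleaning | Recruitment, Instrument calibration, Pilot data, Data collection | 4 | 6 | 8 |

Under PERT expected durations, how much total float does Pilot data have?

te_Protocol design = (2 + 4·6 + 10)/6 = 36/6 = 6
te_IRB approval = (2 + 4·3 + 4)/6 = 18/6 = 3
te_Recruitment = (8 + 4·10 + 18)/6 = 66/6 = 11
te_Instrument calibration = (10 + 4·11 + 24)/6 = 78/6 = 13
te_Pilot data = (2 + 4·5 + 14)/6 = 36/6 = 6
te_Data collection = (4 + 4·5 + 18)/6 = 42/6 = 7
te_Data cleaning = (4 + 4·6 + 8)/6 = 36/6 = 6

Forward pass:
ES_Protocol design = 0; EF_Protocol design = 6
ES_IRB approval = 0; EF_IRB approval = 3
ES_Recruitment = 0; EF_Recruitment = 11
ES_Instrument calibration = max(EF_Protocol design=6, EF_IRB approval=3) = 6; EF_Instrument calibration = 6+13 = 19
ES_Pilot data = max(EF_IRB approval=3, EF_Recruitment=11) = 11; EF_Pilot data = 11+6 = 17
ES_Data collection = 6; EF_Data collection = 6+7 = 13
ES_Data cleaning = max(EF_Recruitment=11, EF_Instrument calibration=19, EF_Pilot data=17, EF_Data collection=13) = 19; EF_Data cleaning = 19+6 = 25
Expected project duration μ = 25 hours. Critical path: Protocol design → Instrument calibration → Data cleaning.

Backward pass:
LF_Data cleaning = 25; LS_Data cleaning = 25−6 = 19
LF_Data collection = LS_Data cleaning = 19; LS_Data collection = 19−7 = 12
LF_Pilot data = LS_Data cleaning = 19; LS_Pilot data = 19−6 = 13
LF_Instrument calibration = LS_Data cleaning = 19; LS_Instrument calibration = 19−13 = 6
LF_Recruitment = min(LS_Pilot data=13, LS_Data cleaning=19) = 13; LS_Recruitment = 13−11 = 2
LF_IRB approval = min(LS_Instrument calibration=6, LS_Pilot data=13) = 6; LS_IRB approval = 6−3 = 3
LF_Protocol design = min(LS_Instrument calibration=6, LS_Data collection=12) = 6; LS_Protocol design = 6−6 = 0
Slack_Pilot data = LS_Pilot data − ES_Pilot data = 13 − 11 = 2

2 hours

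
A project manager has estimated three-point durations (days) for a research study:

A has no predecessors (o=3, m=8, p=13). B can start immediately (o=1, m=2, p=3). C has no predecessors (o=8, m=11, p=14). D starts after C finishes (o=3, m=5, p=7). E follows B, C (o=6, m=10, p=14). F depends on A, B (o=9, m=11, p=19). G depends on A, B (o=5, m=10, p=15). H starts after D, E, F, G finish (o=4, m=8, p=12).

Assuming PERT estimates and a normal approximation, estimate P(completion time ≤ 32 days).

0.920

te_A = (3 + 4·8 + 13)/6 = 48/6 = 8; σ²_A = ((13−3)/6)² = 2.778
te_B = (1 + 4·2 + 3)/6 = 12/6 = 2; σ²_B = ((3−1)/6)² = 0.111
te_C = (8 + 4·11 + 14)/6 = 66/6 = 11; σ²_C = ((14−8)/6)² = 1.000
te_D = (3 + 4·5 + 7)/6 = 30/6 = 5; σ²_D = ((7−3)/6)² = 0.444
te_E = (6 + 4·10 + 14)/6 = 60/6 = 10; σ²_E = ((14−6)/6)² = 1.778
te_F = (9 + 4·11 + 19)/6 = 72/6 = 12; σ²_F = ((19−9)/6)² = 2.778
te_G = (5 + 4·10 + 15)/6 = 60/6 = 10; σ²_G = ((15−5)/6)² = 2.778
te_H = (4 + 4·8 + 12)/6 = 48/6 = 8; σ²_H = ((12−4)/6)² = 1.778

Forward pass:
ES_A = 0; EF_A = 8
ES_B = 0; EF_B = 2
ES_C = 0; EF_C = 11
ES_D = 11; EF_D = 11+5 = 16
ES_E = max(EF_B=2, EF_C=11) = 11; EF_E = 11+10 = 21
ES_F = max(EF_A=8, EF_B=2) = 8; EF_F = 8+12 = 20
ES_G = max(EF_A=8, EF_B=2) = 8; EF_G = 8+10 = 18
ES_H = max(EF_D=16, EF_E=21, EF_F=20, EF_G=18) = 21; EF_H = 21+8 = 29
Expected project duration μ = 29 days. Critical path: C → E → H.

Variance along critical path = 1.000 + 1.778 + 1.778 = 4.556; σ = √4.556 = 2.134 days.
Z = (32 − 29) / 2.134 = 1.406
P(T ≤ 32) = Φ(1.406) ≈ 0.920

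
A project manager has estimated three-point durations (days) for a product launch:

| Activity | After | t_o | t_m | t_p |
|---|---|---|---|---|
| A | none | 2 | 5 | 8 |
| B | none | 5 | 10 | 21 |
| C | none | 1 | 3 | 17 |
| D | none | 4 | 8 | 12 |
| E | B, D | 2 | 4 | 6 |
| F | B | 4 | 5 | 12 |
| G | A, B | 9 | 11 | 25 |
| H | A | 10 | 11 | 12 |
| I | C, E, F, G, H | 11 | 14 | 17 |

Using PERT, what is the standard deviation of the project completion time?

3.90 days

te_A = (2 + 4·5 + 8)/6 = 30/6 = 5; σ²_A = ((8−2)/6)² = 1.000
te_B = (5 + 4·10 + 21)/6 = 66/6 = 11; σ²_B = ((21−5)/6)² = 7.111
te_C = (1 + 4·3 + 17)/6 = 30/6 = 5; σ²_C = ((17−1)/6)² = 7.111
te_D = (4 + 4·8 + 12)/6 = 48/6 = 8; σ²_D = ((12−4)/6)² = 1.778
te_E = (2 + 4·4 + 6)/6 = 24/6 = 4; σ²_E = ((6−2)/6)² = 0.444
te_F = (4 + 4·5 + 12)/6 = 36/6 = 6; σ²_F = ((12−4)/6)² = 1.778
te_G = (9 + 4·11 + 25)/6 = 78/6 = 13; σ²_G = ((25−9)/6)² = 7.111
te_H = (10 + 4·11 + 12)/6 = 66/6 = 11; σ²_H = ((12−10)/6)² = 0.111
te_I = (11 + 4·14 + 17)/6 = 84/6 = 14; σ²_I = ((17−11)/6)² = 1.000

Forward pass:
ES_A = 0; EF_A = 5
ES_B = 0; EF_B = 11
ES_C = 0; EF_C = 5
ES_D = 0; EF_D = 8
ES_E = max(EF_B=11, EF_D=8) = 11; EF_E = 11+4 = 15
ES_F = 11; EF_F = 11+6 = 17
ES_G = max(EF_A=5, EF_B=11) = 11; EF_G = 11+13 = 24
ES_H = 5; EF_H = 5+11 = 16
ES_I = max(EF_C=5, EF_E=15, EF_F=17, EF_G=24, EF_H=16) = 24; EF_I = 24+14 = 38
Expected project duration μ = 38 days. Critical path: B → G → I.

Variance along critical path = 7.111 + 7.111 + 1.000 = 15.222
σ = √15.222 = 3.902 days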